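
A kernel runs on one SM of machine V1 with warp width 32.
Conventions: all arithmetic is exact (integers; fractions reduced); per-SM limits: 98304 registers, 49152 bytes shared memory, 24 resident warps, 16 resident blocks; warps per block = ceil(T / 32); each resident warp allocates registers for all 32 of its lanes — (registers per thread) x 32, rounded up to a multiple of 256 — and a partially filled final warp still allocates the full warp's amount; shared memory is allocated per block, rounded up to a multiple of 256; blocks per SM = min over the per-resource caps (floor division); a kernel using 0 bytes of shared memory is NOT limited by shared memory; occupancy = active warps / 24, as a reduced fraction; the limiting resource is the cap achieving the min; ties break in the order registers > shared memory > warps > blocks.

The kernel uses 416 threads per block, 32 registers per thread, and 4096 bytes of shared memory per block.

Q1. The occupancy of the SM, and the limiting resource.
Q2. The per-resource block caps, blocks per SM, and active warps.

Answer: occupancy 13/24, limited by warps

registers: 7 blocks
shared memory: 12 blocks
warps: 1 block
blocks: 16 blocks

Answer: 1 block, 13 active warps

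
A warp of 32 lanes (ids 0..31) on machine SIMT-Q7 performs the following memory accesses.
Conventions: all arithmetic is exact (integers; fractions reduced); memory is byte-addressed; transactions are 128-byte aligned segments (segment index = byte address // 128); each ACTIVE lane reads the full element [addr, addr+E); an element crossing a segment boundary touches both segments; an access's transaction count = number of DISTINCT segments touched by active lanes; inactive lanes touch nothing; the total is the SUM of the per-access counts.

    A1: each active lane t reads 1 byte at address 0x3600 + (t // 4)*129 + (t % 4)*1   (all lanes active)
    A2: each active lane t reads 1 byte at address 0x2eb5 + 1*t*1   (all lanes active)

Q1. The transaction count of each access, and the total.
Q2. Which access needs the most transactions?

A1: 8 transactions
A2: 1 transaction

Answer: 8,1; total 9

Answer: A1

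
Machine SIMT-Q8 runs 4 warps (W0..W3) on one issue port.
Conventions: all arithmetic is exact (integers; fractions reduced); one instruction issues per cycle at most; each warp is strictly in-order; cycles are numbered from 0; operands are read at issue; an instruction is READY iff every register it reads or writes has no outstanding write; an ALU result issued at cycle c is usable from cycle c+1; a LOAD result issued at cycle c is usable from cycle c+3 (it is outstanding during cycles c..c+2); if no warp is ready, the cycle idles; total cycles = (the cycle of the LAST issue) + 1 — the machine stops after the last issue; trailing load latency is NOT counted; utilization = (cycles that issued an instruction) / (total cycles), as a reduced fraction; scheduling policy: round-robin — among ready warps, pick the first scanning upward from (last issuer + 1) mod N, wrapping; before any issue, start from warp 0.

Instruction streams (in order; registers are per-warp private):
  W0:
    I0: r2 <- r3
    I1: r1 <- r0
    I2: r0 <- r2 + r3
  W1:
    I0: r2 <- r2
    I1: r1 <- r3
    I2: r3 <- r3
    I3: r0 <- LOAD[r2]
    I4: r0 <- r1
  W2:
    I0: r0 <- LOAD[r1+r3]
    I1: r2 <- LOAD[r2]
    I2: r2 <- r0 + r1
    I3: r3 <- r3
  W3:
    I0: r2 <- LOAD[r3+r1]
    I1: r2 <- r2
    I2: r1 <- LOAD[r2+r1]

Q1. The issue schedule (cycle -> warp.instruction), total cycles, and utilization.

cycle 0: W0.I0
cycle 1: W1.I0
cycle 2: W2.I0
cycle 3: W3.I0
cycle 4: W0.I1
cycle 5: W1.I1
cycle 6: W2.I1
cycle 7: W3.I1
cycle 8: W0.I2
cycle 9: W1.I2
cycle 10: W2.I2
cycle 11: W3.I2
cycle 12: W1.I3
cycle 13: W2.I3
cycle 14: idle
cycle 15: W1.I4

Answer: 16 cycles, utilization 15/16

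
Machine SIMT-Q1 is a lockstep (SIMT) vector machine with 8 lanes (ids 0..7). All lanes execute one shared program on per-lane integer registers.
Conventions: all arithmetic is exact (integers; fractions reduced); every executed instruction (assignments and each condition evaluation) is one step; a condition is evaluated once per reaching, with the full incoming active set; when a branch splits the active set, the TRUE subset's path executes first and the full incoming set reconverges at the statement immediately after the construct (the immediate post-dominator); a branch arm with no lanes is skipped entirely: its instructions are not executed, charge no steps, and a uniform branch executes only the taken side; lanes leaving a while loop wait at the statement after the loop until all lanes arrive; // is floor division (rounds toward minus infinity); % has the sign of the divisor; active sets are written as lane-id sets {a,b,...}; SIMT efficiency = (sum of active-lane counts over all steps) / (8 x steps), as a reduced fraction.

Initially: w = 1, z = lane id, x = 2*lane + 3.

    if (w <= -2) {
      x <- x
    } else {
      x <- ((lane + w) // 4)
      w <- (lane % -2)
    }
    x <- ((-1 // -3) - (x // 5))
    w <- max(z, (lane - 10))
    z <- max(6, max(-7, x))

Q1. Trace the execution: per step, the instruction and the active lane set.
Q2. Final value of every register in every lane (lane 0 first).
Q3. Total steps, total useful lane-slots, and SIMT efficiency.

step 0: eval (w <= -2)               {0,1,2,3,4,5,6,7}
step 1: x <- ((lane + w) // 4)       {0,1,2,3,4,5,6,7}
step 2: w <- (lane % -2)             {0,1,2,3,4,5,6,7}
step 3: x <- ((-1 // -3) - (x // 5)) {0,1,2,3,4,5,6,7}
step 4: w <- max(z, (lane - 10))     {0,1,2,3,4,5,6,7}
step 5: z <- max(6, max(-7, x))      {0,1,2,3,4,5,6,7}

Answer: 6 steps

w: 0,1,2,3,4,5,6,7
z: 6,6,6,6,6,6,6,6
x: 0,0,0,0,0,0,0,0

steps = 6; useful = 48; efficiency = 48/48 = 1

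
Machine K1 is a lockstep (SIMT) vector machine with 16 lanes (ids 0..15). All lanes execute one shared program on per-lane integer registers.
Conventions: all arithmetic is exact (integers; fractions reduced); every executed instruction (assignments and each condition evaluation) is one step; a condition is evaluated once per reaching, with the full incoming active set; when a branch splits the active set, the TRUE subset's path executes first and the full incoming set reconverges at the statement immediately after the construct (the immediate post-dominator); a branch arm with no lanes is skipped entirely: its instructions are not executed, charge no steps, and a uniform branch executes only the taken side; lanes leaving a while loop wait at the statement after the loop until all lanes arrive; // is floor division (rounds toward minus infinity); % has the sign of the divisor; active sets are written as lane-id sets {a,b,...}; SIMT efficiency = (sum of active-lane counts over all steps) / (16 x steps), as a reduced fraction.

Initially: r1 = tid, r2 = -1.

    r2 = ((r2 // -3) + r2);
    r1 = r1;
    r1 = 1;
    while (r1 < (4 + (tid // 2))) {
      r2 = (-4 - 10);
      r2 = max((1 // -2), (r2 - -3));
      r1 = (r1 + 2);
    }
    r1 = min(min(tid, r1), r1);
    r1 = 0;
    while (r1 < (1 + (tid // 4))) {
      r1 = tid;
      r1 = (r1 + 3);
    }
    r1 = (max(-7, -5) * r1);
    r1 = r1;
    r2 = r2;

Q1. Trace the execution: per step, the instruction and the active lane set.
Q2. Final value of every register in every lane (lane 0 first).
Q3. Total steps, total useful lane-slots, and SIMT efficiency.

step 0: r2 <- ((r2 // -3) + r2)      {0,1,2,3,4,5,6,7,8,9,10,11,12,13,14,15}
step 1: r1 <- r1                     {0,1,2,3,4,5,6,7,8,9,10,11,12,13,14,15}
step 2: r1 <- 1                      {0,1,2,3,4,5,6,7,8,9,10,11,12,13,14,15}
step 3: eval (r1 < (4 + (tid // 2))) {0,1,2,3,4,5,6,7,8,9,10,11,12,13,14,15}
step 4: r2 <- (-4 - 10)              {0,1,2,3,4,5,6,7,8,9,10,11,12,13,14,15}
step 5: r2 <- max((1 // -2), (r2 - -3)) {0,1,2,3,4,5,6,7,8,9,10,11,12,13,14,15}
step 6: r1 <- (r1 + 2)               {0,1,2,3,4,5,6,7,8,9,10,11,12,13,14,15}
step 7: eval (r1 < (4 + (tid // 2))) {0,1,2,3,4,5,6,7,8,9,10,11,12,13,14,15}
step 8: r2 <- (-4 - 10)              {0,1,2,3,4,5,6,7,8,9,10,11,12,13,14,15}
step 9: r2 <- max((1 // -2), (r2 - -3)) {0,1,2,3,4,5,6,7,8,9,10,11,12,13,14,15}
step 10: r1 <- (r1 + 2)               {0,1,2,3,4,5,6,7,8,9,10,11,12,13,14,15}
step 11: eval (r1 < (4 + (tid // 2))) {0,1,2,3,4,5,6,7,8,9,10,11,12,13,14,15}
step 12: r2 <- (-4 - 10)              {4,5,6,7,8,9,10,11,12,13,14,15}
step 13: r2 <- max((1 // -2), (r2 - -3)) {4,5,6,7,8,9,10,11,12,13,14,15}
step 14: r1 <- (r1 + 2)               {4,5,6,7,8,9,10,11,12,13,14,15}
step 15: eval (r1 < (4 + (tid // 2))) {4,5,6,7,8,9,10,11,12,13,14,15}
step 16: r2 <- (-4 - 10)              {8,9,10,11,12,13,14,15}
step 17: r2 <- max((1 // -2), (r2 - -3)) {8,9,10,11,12,13,14,15}
step 18: r1 <- (r1 + 2)               {8,9,10,11,12,13,14,15}
step 19: eval (r1 < (4 + (tid // 2))) {8,9,10,11,12,13,14,15}
step 20: r2 <- (-4 - 10)              {12,13,14,15}
step 21: r2 <- max((1 // -2), (r2 - -3)) {12,13,14,15}
step 22: r1 <- (r1 + 2)               {12,13,14,15}
step 23: eval (r1 < (4 + (tid // 2))) {12,13,14,15}
step 24: r1 <- min(min(tid, r1), r1)  {0,1,2,3,4,5,6,7,8,9,10,11,12,13,14,15}
step 25: r1 <- 0                      {0,1,2,3,4,5,6,7,8,9,10,11,12,13,14,15}
step 26: eval (r1 < (1 + (tid // 4))) {0,1,2,3,4,5,6,7,8,9,10,11,12,13,14,15}
step 27: r1 <- tid                    {0,1,2,3,4,5,6,7,8,9,10,11,12,13,14,15}
step 28: r1 <- (r1 + 3)               {0,1,2,3,4,5,6,7,8,9,10,11,12,13,14,15}
step 29: eval (r1 < (1 + (tid // 4))) {0,1,2,3,4,5,6,7,8,9,10,11,12,13,14,15}
step 30: r1 <- (max(-7, -5) * r1)     {0,1,2,3,4,5,6,7,8,9,10,11,12,13,14,15}
step 31: r1 <- r1                     {0,1,2,3,4,5,6,7,8,9,10,11,12,13,14,15}
step 32: r2 <- r2                     {0,1,2,3,4,5,6,7,8,9,10,11,12,13,14,15}

Answer: 33 steps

r1: -15,-20,-25,-30,-35,-40,-45,-50,-55,-60,-65,-70,-75,-80,-85,-90
r2: -1,-1,-1,-1,-1,-1,-1,-1,-1,-1,-1,-1,-1,-1,-1,-1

steps = 33; useful = 432; efficiency = 432/528 = 9/11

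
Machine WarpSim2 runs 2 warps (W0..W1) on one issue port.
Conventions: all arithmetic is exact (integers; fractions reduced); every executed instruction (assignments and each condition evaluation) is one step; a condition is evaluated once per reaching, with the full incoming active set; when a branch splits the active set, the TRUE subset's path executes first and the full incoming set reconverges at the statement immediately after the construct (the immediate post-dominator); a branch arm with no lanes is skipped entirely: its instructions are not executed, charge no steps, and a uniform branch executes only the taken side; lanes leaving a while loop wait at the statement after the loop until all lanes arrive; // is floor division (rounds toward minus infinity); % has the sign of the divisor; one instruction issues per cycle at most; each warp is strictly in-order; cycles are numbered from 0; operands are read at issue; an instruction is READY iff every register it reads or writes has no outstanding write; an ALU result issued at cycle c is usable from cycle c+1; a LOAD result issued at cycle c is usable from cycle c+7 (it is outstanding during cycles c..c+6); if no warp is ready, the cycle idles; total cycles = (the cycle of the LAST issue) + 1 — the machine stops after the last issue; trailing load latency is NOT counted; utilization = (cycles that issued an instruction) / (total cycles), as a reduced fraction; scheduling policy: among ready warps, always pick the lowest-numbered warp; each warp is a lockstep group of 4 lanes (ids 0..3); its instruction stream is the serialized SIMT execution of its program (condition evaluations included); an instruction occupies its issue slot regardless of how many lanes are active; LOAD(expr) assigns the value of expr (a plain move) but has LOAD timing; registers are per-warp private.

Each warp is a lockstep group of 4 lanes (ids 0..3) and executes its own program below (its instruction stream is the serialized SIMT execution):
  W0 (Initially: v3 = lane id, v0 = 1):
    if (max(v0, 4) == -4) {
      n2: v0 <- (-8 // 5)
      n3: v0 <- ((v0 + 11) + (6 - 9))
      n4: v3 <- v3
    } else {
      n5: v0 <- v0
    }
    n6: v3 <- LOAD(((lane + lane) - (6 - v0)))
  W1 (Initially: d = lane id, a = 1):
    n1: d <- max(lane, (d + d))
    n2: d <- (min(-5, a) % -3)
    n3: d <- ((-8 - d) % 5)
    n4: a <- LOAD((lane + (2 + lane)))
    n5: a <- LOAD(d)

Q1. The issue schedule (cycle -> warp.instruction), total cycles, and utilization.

cycle 0: W0.I0
cycle 1: W0.I1
cycle 2: W0.I2
cycle 3: W1.I0
cycle 4: W1.I1
cycle 5: W1.I2
cycle 6: W1.I3
cycle 7: idle
cycle 8: idle
cycle 9: idle
cycle 10: idle
cycle 11: idle
cycle 12: idle
cycle 13: W1.I4

Answer: 14 cycles, utilization 4/7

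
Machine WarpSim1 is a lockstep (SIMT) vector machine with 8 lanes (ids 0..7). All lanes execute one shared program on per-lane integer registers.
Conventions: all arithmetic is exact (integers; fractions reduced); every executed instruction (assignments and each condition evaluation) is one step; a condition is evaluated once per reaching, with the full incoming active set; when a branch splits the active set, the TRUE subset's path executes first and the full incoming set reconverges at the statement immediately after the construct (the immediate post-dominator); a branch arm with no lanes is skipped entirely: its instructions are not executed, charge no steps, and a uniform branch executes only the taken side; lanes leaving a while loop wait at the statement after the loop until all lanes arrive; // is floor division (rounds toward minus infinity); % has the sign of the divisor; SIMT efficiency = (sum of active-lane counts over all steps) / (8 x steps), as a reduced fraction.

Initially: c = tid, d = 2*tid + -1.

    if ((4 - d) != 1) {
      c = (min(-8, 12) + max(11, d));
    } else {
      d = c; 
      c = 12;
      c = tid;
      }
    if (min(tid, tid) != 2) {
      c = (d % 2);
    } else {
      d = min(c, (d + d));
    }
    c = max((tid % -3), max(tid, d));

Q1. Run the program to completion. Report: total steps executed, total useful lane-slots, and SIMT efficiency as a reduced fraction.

Answer: 9 steps, 42 useful, 7/12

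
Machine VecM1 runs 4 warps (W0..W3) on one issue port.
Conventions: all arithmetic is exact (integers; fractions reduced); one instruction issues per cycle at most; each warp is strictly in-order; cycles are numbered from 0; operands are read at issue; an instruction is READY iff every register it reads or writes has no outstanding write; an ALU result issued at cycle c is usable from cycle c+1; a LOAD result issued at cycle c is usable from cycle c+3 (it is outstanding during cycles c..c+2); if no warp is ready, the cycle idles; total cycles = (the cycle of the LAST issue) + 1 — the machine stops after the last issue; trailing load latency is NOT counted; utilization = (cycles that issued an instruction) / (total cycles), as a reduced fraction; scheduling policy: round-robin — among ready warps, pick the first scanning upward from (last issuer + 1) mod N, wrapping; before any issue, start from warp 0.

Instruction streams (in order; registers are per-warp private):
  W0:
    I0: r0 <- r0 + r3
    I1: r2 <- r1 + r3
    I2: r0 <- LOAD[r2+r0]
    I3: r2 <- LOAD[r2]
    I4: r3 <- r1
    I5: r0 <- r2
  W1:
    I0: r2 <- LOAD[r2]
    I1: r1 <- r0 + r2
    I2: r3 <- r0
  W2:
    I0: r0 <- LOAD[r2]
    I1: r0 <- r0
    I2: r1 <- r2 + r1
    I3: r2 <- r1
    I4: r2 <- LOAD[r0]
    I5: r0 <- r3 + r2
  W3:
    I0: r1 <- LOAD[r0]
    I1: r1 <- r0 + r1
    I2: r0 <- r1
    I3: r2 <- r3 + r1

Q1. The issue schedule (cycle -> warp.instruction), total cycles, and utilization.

cycle 0: W0.I0
cycle 1: W1.I0
cycle 2: W2.I0
cycle 3: W3.I0
cycle 4: W0.I1
cycle 5: W1.I1
cycle 6: W2.I1
cycle 7: W3.I1
cycle 8: W0.I2
cycle 9: W1.I2
cycle 10: W2.I2
cycle 11: W3.I2
cycle 12: W0.I3
cycle 13: W2.I3
cycle 14: W3.I3
cycle 15: W0.I4
cycle 16: W2.I4
cycle 17: W0.I5
cycle 18: idle
cycle 19: W2.I5

Answer: 20 cycles, utilization 19/20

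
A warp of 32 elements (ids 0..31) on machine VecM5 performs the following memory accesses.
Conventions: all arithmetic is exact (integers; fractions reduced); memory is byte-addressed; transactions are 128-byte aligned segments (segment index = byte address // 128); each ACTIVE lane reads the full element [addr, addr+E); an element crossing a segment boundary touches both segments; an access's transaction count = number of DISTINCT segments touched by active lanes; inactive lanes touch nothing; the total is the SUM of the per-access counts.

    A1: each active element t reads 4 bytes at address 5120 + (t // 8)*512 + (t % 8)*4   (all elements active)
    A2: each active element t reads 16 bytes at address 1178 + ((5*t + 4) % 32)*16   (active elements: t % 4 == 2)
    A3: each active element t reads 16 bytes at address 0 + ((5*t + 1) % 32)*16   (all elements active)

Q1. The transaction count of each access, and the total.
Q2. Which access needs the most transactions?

A1: 4 transactions
A2: 5 transactions
A3: 4 transactions

Answer: 4,5,4; total 13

Answer: A2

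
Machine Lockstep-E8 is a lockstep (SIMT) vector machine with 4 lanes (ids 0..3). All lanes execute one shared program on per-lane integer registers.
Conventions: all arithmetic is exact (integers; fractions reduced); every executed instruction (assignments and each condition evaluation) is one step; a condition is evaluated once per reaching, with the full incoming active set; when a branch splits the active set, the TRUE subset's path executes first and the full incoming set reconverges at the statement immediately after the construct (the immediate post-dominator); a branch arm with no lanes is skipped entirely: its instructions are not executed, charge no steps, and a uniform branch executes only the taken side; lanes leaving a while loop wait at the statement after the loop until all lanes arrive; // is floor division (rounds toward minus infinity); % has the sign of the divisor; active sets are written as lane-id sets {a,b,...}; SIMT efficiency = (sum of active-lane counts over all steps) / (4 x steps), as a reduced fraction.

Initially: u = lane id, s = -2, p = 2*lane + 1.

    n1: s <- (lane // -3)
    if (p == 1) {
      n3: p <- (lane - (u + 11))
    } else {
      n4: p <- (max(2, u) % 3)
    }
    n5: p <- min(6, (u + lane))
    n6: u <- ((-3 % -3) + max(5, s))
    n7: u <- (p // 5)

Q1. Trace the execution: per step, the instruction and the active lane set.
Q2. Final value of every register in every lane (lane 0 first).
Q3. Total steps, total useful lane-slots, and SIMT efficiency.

step 0: s <- (lane // -3)            {0,1,2,3}
step 1: eval (p == 1)                {0,1,2,3}
step 2: p <- (lane - (u + 11))       {0}
step 3: p <- (max(2, u) % 3)         {1,2,3}
step 4: p <- min(6, (u + lane))      {0,1,2,3}
step 5: u <- ((-3 % -3) + max(5, s)) {0,1,2,3}
step 6: u <- (p // 5)                {0,1,2,3}

Answer: 7 steps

u: 0,0,0,1
s: 0,-1,-1,-1
p: 0,2,4,6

steps = 7; useful = 24; efficiency = 24/28 = 6/7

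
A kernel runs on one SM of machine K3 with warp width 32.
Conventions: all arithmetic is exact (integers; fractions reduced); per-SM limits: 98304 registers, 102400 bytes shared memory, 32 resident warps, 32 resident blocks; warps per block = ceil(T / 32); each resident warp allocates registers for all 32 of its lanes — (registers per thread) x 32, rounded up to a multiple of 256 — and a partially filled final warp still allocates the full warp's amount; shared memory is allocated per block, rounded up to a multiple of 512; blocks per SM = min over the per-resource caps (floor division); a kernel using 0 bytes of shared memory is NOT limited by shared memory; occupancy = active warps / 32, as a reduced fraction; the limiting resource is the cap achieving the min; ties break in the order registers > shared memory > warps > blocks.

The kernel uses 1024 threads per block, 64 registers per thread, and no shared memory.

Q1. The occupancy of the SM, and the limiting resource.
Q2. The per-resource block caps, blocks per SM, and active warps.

Answer: occupancy 1, limited by registers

registers: 1 block
shared memory: no limit (kernel uses none)
warps: 1 block
blocks: 32 blocks

Answer: 1 block, 32 active warps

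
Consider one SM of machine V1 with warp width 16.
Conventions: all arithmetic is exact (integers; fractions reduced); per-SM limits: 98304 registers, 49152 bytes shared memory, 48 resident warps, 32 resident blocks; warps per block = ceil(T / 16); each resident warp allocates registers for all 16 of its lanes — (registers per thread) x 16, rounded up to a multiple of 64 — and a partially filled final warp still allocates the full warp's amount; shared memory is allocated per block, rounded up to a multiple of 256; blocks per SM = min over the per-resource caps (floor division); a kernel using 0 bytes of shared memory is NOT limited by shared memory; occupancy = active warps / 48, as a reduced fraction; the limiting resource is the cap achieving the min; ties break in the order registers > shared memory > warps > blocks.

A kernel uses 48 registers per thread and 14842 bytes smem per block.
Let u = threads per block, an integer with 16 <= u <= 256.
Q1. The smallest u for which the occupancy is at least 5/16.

Answer: u = 65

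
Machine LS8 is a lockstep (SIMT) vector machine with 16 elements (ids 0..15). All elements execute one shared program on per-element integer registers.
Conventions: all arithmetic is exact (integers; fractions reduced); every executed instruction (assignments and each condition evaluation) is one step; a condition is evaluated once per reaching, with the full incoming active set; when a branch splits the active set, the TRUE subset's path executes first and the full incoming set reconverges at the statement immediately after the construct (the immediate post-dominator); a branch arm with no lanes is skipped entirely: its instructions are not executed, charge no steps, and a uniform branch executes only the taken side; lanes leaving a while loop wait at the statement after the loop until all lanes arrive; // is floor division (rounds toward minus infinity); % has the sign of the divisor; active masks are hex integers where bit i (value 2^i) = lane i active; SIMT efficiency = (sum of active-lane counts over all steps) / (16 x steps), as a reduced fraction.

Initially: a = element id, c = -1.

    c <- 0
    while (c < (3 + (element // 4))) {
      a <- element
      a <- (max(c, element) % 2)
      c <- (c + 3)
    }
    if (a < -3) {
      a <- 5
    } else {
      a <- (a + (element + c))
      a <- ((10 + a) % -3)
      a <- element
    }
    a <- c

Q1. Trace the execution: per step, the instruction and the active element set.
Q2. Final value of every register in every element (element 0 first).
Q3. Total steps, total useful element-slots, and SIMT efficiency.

step 0: c <- 0                       0xffff
step 1: eval (c < (3 + (element // 4))) 0xffff
step 2: a <- element                 0xffff
step 3: a <- (max(c, element) % 2)   0xffff
step 4: c <- (c + 3)                 0xffff
step 5: eval (c < (3 + (element // 4))) 0xffff
step 6: a <- element                 0xfff0
step 7: a <- (max(c, element) % 2)   0xfff0
step 8: c <- (c + 3)                 0xfff0
step 9: eval (c < (3 + (element // 4))) 0xfff0
step 10: eval (a < -3)                0xffff
step 11: a <- (a + (element + c))     0xffff
step 12: a <- ((10 + a) % -3)         0xffff
step 13: a <- element                 0xffff
step 14: a <- c                       0xffff

Answer: 15 steps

a: 3,3,3,3,6,6,6,6,6,6,6,6,6,6,6,6
c: 3,3,3,3,6,6,6,6,6,6,6,6,6,6,6,6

steps = 15; useful = 224; efficiency = 224/240 = 14/15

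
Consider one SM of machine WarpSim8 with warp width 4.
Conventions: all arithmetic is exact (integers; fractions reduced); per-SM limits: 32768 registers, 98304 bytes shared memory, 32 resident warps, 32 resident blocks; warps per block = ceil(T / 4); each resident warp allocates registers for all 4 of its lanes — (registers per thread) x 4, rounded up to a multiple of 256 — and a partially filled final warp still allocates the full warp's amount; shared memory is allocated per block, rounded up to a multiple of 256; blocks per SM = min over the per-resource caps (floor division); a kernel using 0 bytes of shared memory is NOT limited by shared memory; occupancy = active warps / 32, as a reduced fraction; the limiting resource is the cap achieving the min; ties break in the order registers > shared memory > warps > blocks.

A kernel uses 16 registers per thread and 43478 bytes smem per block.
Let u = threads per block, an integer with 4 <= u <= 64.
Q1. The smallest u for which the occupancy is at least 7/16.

Answer: u = 25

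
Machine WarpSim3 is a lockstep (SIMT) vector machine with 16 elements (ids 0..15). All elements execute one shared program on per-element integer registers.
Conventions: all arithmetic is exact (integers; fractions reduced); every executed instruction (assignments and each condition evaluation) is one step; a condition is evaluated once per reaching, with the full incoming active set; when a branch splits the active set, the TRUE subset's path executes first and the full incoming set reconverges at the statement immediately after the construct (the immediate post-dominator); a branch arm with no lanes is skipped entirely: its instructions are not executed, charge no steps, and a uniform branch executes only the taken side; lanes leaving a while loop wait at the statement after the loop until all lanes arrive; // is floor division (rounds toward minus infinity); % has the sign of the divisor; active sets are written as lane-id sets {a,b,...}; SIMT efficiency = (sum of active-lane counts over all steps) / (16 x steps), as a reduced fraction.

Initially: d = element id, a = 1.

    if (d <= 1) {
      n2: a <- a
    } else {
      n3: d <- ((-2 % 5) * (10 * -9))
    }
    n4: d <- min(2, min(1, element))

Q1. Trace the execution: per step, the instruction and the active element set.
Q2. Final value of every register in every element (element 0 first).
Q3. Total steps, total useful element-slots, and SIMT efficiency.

step 0: eval (d <= 1)                {0,1,2,3,4,5,6,7,8,9,10,11,12,13,14,15}
step 1: a <- a                       {0,1}
step 2: d <- ((-2 % 5) * (10 * -9))  {2,3,4,5,6,7,8,9,10,11,12,13,14,15}
step 3: d <- min(2, min(1, element)) {0,1,2,3,4,5,6,7,8,9,10,11,12,13,14,15}

Answer: 4 steps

d: 0,1,1,1,1,1,1,1,1,1,1,1,1,1,1,1
a: 1,1,1,1,1,1,1,1,1,1,1,1,1,1,1,1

steps = 4; useful = 48; efficiency = 48/64 = 3/4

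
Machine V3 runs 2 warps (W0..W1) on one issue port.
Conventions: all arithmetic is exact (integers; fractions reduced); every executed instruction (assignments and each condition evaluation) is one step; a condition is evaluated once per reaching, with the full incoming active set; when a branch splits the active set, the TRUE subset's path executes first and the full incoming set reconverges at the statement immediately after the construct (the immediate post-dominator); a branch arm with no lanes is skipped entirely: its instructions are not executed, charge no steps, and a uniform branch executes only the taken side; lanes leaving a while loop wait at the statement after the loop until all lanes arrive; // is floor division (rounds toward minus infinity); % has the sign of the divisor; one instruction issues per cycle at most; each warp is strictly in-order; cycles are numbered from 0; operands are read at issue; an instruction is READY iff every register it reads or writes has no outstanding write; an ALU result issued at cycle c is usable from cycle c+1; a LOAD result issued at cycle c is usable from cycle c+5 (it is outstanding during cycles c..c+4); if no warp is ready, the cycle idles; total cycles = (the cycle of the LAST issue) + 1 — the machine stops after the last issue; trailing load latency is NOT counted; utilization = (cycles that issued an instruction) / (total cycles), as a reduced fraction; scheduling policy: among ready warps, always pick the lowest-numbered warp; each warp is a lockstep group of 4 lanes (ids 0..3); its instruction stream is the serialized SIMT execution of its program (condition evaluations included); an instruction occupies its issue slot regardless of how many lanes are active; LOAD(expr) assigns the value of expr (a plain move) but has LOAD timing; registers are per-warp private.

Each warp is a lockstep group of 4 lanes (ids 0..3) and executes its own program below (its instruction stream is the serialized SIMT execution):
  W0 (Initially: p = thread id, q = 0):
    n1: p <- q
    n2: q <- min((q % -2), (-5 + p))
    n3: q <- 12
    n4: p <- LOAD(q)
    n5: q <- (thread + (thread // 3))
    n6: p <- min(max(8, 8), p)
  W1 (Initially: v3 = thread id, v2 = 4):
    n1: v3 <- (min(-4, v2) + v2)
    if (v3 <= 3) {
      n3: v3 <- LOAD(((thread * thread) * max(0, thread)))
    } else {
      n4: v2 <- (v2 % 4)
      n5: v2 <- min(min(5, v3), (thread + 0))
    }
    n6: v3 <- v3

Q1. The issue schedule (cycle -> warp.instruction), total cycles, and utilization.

cycle 0: W0.I0
cycle 1: W0.I1
cycle 2: W0.I2
cycle 3: W0.I3
cycle 4: W0.I4
cycle 5: W1.I0
cycle 6: W1.I1
cycle 7: W1.I2
cycle 8: W0.I5
cycle 9: idle
cycle 10: idle
cycle 11: idle
cycle 12: W1.I3

Answer: 13 cycles, utilization 10/13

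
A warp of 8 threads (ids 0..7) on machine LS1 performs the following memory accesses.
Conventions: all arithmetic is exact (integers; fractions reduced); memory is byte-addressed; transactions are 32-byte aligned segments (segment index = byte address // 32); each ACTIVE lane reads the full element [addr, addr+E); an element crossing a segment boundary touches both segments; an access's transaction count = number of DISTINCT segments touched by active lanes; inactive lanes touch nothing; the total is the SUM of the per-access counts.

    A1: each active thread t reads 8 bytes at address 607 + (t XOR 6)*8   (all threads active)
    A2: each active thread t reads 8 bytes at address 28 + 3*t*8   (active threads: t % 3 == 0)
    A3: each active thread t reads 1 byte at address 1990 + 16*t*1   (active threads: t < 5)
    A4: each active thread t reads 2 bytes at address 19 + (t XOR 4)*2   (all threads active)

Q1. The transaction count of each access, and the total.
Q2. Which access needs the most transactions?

A1: 3 transactions
A2: 4 transactions
A3: 3 transactions
A4: 2 transactions

Answer: 3,4,3,2; total 12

Answer: A2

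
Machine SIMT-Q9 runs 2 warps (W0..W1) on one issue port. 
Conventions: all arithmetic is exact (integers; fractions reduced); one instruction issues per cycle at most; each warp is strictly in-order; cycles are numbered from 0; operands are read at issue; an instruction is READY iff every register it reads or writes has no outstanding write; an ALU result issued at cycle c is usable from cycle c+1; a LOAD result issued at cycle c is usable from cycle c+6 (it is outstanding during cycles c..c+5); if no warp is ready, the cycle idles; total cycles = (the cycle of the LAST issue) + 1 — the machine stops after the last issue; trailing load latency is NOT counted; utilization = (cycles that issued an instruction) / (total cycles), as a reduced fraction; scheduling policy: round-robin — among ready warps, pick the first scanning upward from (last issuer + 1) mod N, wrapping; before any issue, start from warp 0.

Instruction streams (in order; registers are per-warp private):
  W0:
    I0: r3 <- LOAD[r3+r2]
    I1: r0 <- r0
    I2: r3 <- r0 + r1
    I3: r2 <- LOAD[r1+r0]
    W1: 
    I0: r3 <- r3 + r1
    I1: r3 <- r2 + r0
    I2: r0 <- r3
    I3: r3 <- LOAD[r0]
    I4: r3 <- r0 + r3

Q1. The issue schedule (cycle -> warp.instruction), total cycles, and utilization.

cycle 0: W0.I0
cycle 1: W1.I0
cycle 2: W0.I1
cycle 3: W1.I1
cycle 4: W1.I2
cycle 5: W1.I3
cycle 6: W0.I2
cycle 7: W0.I3
cycle 8: idle
cycle 9: idle
cycle 10: idle
cycle 11: W1.I4

Answer: 12 cycles, utilization 3/4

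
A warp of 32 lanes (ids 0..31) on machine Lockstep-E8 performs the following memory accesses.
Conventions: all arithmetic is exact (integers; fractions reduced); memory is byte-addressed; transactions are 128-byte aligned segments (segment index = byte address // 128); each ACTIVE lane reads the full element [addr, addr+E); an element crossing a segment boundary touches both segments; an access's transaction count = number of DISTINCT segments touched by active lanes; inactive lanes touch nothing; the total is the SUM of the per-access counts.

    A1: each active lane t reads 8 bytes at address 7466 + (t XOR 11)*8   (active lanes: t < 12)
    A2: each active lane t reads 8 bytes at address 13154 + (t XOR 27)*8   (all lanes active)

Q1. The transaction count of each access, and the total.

A1: 2 transactions
A2: 3 transactions

Answer: 2,3; total 5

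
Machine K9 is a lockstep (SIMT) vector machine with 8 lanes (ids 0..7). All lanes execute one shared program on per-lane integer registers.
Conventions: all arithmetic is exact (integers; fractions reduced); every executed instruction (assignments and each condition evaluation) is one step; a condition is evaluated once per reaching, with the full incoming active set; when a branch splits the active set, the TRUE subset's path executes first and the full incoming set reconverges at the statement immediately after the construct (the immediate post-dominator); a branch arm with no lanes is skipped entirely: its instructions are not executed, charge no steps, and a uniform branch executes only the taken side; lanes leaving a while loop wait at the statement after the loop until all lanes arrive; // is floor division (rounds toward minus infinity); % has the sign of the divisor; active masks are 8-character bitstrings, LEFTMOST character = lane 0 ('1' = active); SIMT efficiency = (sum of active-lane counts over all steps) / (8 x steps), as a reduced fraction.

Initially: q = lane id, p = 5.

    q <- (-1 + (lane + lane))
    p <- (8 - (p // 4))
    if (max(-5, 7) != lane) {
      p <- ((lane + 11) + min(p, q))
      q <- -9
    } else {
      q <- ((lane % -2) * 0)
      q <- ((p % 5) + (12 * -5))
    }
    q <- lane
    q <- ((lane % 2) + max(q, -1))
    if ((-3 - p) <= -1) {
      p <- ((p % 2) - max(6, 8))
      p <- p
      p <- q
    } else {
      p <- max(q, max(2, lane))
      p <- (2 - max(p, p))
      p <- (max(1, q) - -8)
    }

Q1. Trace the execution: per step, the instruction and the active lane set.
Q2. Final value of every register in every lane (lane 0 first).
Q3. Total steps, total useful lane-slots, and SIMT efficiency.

step 0: q <- (-1 + (lane + lane))    11111111
step 1: p <- (8 - (p // 4))          11111111
step 2: eval (max(-5, 7) != lane)    11111111
step 3: p <- ((lane + 11) + min(p, q)) 11111110
step 4: q <- -9                      11111110
step 5: q <- ((lane % -2) * 0)       00000001
step 6: q <- ((p % 5) + (12 * -5))   00000001
step 7: q <- lane                    11111111
step 8: q <- ((lane % 2) + max(q, -1)) 11111111
step 9: eval ((-3 - p) <= -1)        11111111
step 10: p <- ((p % 2) - max(6, 8))   11111111
step 11: p <- p                       11111111
step 12: p <- q                       11111111

Answer: 13 steps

q: 0,2,2,4,4,6,6,8
p: 0,2,2,4,4,6,6,8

steps = 13; useful = 88; efficiency = 88/104 = 11/13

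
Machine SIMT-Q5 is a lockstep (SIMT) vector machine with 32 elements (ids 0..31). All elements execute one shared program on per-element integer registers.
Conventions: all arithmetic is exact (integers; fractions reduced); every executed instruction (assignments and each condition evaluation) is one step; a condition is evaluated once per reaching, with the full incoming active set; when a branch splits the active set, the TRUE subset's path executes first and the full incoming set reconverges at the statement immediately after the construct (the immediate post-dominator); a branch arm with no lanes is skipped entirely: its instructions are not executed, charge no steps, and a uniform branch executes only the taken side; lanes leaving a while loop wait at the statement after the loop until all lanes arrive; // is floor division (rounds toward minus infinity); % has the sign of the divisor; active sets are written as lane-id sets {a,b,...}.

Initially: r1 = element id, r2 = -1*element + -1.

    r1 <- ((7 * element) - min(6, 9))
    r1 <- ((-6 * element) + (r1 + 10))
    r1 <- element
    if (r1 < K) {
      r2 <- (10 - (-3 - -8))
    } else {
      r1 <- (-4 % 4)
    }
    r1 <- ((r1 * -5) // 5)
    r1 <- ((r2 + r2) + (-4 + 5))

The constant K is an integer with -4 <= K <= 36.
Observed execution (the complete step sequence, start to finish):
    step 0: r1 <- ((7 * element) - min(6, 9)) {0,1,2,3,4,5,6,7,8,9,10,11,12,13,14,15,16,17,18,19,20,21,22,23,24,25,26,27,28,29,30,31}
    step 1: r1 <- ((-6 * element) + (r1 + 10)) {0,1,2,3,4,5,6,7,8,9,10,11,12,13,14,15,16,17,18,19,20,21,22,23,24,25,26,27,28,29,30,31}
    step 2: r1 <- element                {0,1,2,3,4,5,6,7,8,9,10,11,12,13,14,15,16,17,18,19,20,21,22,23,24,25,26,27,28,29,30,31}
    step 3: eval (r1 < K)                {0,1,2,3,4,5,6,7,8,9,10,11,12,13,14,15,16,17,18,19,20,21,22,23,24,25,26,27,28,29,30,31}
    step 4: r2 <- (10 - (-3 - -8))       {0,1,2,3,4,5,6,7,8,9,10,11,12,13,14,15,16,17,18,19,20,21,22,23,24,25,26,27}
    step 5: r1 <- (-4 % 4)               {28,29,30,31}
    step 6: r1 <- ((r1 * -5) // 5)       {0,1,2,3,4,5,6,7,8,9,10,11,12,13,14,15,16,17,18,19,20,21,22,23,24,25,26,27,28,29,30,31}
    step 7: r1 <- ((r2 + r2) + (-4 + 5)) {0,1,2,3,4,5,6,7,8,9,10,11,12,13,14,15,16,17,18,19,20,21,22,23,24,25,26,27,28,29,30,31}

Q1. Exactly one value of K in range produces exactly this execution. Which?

Answer: K = 28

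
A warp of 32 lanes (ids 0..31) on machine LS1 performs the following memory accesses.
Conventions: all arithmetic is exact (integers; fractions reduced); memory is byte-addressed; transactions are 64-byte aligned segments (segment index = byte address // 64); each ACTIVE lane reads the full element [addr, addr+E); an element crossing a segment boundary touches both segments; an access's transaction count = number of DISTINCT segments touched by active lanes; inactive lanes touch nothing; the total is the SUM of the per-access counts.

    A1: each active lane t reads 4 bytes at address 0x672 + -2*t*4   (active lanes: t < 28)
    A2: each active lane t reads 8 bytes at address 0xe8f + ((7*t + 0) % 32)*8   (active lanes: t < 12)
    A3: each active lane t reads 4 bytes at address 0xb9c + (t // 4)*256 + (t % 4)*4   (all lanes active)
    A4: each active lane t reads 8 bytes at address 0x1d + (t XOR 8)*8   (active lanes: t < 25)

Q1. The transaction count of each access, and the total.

A1: 4 transactions
A2: 5 transactions
A3: 8 transactions
A4: 5 transactions

Answer: 4,5,8,5; total 22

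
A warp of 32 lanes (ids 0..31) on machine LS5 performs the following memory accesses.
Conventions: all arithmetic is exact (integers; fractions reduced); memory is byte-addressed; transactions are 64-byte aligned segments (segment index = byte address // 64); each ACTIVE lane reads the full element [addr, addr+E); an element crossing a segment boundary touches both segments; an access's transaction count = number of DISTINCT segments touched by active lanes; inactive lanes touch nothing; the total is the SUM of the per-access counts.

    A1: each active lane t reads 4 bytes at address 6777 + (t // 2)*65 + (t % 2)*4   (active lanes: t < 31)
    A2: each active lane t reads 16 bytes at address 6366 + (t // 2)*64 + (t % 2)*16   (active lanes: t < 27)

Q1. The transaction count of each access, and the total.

A1: 17 transactions
A2: 14 transactions

Answer: 17,14; total 31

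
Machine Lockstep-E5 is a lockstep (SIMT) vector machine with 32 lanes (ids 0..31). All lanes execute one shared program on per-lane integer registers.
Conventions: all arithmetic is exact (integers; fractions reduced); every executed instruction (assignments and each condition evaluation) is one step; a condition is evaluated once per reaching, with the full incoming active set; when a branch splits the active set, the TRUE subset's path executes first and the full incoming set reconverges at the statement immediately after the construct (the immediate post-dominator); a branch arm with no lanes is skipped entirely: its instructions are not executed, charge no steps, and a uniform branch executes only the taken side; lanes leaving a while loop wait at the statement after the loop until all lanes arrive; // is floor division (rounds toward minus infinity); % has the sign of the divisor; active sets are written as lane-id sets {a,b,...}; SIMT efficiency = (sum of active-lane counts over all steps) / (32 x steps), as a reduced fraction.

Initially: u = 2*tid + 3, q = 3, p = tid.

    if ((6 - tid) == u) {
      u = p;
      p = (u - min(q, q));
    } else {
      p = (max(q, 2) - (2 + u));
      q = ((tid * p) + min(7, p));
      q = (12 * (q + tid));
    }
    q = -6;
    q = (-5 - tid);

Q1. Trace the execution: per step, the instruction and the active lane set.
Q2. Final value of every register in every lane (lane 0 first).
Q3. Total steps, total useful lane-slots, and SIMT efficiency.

step 0: eval ((6 - tid) == u)        {0,1,2,3,4,5,6,7,8,9,10,11,12,13,14,15,16,17,18,19,20,21,22,23,24,25,26,27,28,29,30,31}
step 1: u <- p                       {1}
step 2: p <- (u - min(q, q))         {1}
step 3: p <- (max(q, 2) - (2 + u))   {0,2,3,4,5,6,7,8,9,10,11,12,13,14,15,16,17,18,19,20,21,22,23,24,25,26,27,28,29,30,31}
step 4: q <- ((tid * p) + min(7, p)) {0,2,3,4,5,6,7,8,9,10,11,12,13,14,15,16,17,18,19,20,21,22,23,24,25,26,27,28,29,30,31}
step 5: q <- (12 * (q + tid))        {0,2,3,4,5,6,7,8,9,10,11,12,13,14,15,16,17,18,19,20,21,22,23,24,25,26,27,28,29,30,31}
step 6: q <- -6                      {0,1,2,3,4,5,6,7,8,9,10,11,12,13,14,15,16,17,18,19,20,21,22,23,24,25,26,27,28,29,30,31}
step 7: q <- (-5 - tid)              {0,1,2,3,4,5,6,7,8,9,10,11,12,13,14,15,16,17,18,19,20,21,22,23,24,25,26,27,28,29,30,31}

Answer: 8 steps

u: 3,1,7,9,11,13,15,17,19,21,23,25,27,29,31,33,35,37,39,41,43,45,47,49,51,53,55,57,59,61,63,65
q: -5,-6,-7,-8,-9,-10,-11,-12,-13,-14,-15,-16,-17,-18,-19,-20,-21,-22,-23,-24,-25,-26,-27,-28,-29,-30,-31,-32,-33,-34,-35,-36
p: -2,-2,-6,-8,-10,-12,-14,-16,-18,-20,-22,-24,-26,-28,-30,-32,-34,-36,-38,-40,-42,-44,-46,-48,-50,-52,-54,-56,-58,-60,-62,-64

steps = 8; useful = 191; efficiency = 191/256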